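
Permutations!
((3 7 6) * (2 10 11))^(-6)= ((2 10 11)(3 7 6))^(-6)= (11)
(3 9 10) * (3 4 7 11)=(3 9 10 4 7 11)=[0, 1, 2, 9, 7, 5, 6, 11, 8, 10, 4, 3]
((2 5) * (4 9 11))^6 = (11)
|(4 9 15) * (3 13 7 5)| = |(3 13 7 5)(4 9 15)| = 12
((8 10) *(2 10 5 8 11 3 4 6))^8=((2 10 11 3 4 6)(5 8))^8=(2 11 4)(3 6 10)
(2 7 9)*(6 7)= (2 6 7 9)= [0, 1, 6, 3, 4, 5, 7, 9, 8, 2]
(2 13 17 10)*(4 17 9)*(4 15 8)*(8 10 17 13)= (17)(2 8 4 13 9 15 10)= [0, 1, 8, 3, 13, 5, 6, 7, 4, 15, 2, 11, 12, 9, 14, 10, 16, 17]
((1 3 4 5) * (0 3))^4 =(0 1 5 4 3)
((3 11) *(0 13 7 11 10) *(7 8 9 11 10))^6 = ((0 13 8 9 11 3 7 10))^6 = (0 7 11 8)(3 9 13 10)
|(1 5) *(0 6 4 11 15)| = 10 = |(0 6 4 11 15)(1 5)|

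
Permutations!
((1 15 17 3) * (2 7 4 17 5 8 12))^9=(1 3 17 4 7 2 12 8 5 15)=((1 15 5 8 12 2 7 4 17 3))^9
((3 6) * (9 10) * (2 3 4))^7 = ((2 3 6 4)(9 10))^7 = (2 4 6 3)(9 10)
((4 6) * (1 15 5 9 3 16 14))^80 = (1 9 14 5 16 15 3)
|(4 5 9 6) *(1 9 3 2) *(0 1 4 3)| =8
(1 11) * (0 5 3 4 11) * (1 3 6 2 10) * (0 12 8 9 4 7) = (0 5 6 2 10 1 12 8 9 4 11 3 7) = [5, 12, 10, 7, 11, 6, 2, 0, 9, 4, 1, 3, 8]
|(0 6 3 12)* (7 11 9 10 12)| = 8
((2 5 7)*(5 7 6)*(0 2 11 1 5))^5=((0 2 7 11 1 5 6))^5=(0 5 11 2 6 1 7)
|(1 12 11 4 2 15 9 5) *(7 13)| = |(1 12 11 4 2 15 9 5)(7 13)| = 8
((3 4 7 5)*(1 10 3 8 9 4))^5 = (1 3 10)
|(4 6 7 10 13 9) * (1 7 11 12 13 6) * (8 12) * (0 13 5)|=12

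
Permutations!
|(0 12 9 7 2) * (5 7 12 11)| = |(0 11 5 7 2)(9 12)| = 10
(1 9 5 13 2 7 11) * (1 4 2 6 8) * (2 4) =(1 9 5 13 6 8)(2 7 11) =[0, 9, 7, 3, 4, 13, 8, 11, 1, 5, 10, 2, 12, 6]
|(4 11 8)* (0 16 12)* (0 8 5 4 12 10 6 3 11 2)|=18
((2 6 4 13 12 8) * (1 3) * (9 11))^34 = (2 12 4)(6 8 13)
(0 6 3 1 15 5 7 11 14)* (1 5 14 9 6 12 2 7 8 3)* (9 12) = [9, 15, 7, 5, 4, 8, 1, 11, 3, 6, 10, 12, 2, 13, 0, 14] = (0 9 6 1 15 14)(2 7 11 12)(3 5 8)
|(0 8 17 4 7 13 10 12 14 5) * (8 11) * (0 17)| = 24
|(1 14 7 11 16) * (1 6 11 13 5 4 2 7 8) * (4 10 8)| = |(1 14 4 2 7 13 5 10 8)(6 11 16)| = 9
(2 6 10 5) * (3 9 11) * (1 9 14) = (1 9 11 3 14)(2 6 10 5) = [0, 9, 6, 14, 4, 2, 10, 7, 8, 11, 5, 3, 12, 13, 1]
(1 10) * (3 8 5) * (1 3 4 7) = (1 10 3 8 5 4 7) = [0, 10, 2, 8, 7, 4, 6, 1, 5, 9, 3]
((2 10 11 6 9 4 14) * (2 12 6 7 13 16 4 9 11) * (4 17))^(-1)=(2 10)(4 17 16 13 7 11 6 12 14)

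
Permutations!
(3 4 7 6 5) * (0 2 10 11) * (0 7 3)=(0 2 10 11 7 6 5)(3 4)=[2, 1, 10, 4, 3, 0, 5, 6, 8, 9, 11, 7]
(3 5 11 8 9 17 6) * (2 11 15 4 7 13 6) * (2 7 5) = [0, 1, 11, 2, 5, 15, 3, 13, 9, 17, 10, 8, 12, 6, 14, 4, 16, 7] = (2 11 8 9 17 7 13 6 3)(4 5 15)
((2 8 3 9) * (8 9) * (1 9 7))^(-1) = (1 7 2 9)(3 8)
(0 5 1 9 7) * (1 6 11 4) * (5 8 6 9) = (0 8 6 11 4 1 5 9 7) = [8, 5, 2, 3, 1, 9, 11, 0, 6, 7, 10, 4]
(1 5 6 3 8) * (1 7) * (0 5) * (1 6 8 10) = (0 5 8 7 6 3 10 1) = [5, 0, 2, 10, 4, 8, 3, 6, 7, 9, 1]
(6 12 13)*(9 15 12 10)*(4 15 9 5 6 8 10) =(4 15 12 13 8 10 5 6) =[0, 1, 2, 3, 15, 6, 4, 7, 10, 9, 5, 11, 13, 8, 14, 12]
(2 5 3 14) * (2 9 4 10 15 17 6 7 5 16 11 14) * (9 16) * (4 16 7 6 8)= (2 9 16 11 14 7 5 3)(4 10 15 17 8)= [0, 1, 9, 2, 10, 3, 6, 5, 4, 16, 15, 14, 12, 13, 7, 17, 11, 8]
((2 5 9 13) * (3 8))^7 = (2 13 9 5)(3 8)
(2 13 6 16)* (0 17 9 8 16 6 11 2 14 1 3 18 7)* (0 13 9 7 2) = (0 17 7 13 11)(1 3 18 2 9 8 16 14) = [17, 3, 9, 18, 4, 5, 6, 13, 16, 8, 10, 0, 12, 11, 1, 15, 14, 7, 2]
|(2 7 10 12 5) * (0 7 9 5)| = 12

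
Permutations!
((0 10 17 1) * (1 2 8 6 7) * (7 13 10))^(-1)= (0 1 7)(2 17 10 13 6 8)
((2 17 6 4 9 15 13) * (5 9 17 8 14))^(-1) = (2 13 15 9 5 14 8)(4 6 17)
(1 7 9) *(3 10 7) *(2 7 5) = (1 3 10 5 2 7 9) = [0, 3, 7, 10, 4, 2, 6, 9, 8, 1, 5]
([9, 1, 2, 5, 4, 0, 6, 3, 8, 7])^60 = (9)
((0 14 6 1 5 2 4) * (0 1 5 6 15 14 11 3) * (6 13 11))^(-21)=((0 6 5 2 4 1 13 11 3)(14 15))^(-21)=(0 13 2)(1 5 3)(4 6 11)(14 15)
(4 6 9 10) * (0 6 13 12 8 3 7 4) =(0 6 9 10)(3 7 4 13 12 8) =[6, 1, 2, 7, 13, 5, 9, 4, 3, 10, 0, 11, 8, 12]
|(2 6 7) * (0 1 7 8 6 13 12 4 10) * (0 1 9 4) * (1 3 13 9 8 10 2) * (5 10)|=|(0 8 6 5 10 3 13 12)(1 7)(2 9 4)|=24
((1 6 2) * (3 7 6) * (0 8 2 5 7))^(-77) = ((0 8 2 1 3)(5 7 6))^(-77) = (0 1 8 3 2)(5 7 6)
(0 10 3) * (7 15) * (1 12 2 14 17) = (0 10 3)(1 12 2 14 17)(7 15) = [10, 12, 14, 0, 4, 5, 6, 15, 8, 9, 3, 11, 2, 13, 17, 7, 16, 1]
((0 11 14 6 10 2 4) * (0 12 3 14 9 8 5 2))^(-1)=(0 10 6 14 3 12 4 2 5 8 9 11)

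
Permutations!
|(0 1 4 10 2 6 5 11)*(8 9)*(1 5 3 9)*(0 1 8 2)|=|(0 5 11 1 4 10)(2 6 3 9)|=12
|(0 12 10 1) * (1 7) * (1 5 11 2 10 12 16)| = |(0 16 1)(2 10 7 5 11)| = 15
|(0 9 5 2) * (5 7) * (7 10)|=6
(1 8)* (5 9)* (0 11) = (0 11)(1 8)(5 9) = [11, 8, 2, 3, 4, 9, 6, 7, 1, 5, 10, 0]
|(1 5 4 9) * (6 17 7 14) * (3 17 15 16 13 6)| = |(1 5 4 9)(3 17 7 14)(6 15 16 13)| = 4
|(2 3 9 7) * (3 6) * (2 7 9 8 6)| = 3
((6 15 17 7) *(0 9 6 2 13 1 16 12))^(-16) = (0 2 9 13 6 1 15 16 17 12 7)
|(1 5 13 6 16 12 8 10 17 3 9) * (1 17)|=24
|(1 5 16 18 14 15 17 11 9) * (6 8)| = 18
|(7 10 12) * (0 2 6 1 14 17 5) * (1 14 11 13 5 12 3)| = |(0 2 6 14 17 12 7 10 3 1 11 13 5)| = 13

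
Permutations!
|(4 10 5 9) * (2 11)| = |(2 11)(4 10 5 9)| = 4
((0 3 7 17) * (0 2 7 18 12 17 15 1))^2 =(0 18 17 7 1 3 12 2 15)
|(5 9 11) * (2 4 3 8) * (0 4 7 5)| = 9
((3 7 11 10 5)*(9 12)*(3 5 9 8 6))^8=(12)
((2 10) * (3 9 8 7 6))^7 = ((2 10)(3 9 8 7 6))^7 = (2 10)(3 8 6 9 7)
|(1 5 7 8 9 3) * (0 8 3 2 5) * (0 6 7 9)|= 12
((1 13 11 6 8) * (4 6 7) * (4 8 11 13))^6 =((13)(1 4 6 11 7 8))^6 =(13)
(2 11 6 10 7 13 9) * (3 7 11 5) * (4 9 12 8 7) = (2 5 3 4 9)(6 10 11)(7 13 12 8) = [0, 1, 5, 4, 9, 3, 10, 13, 7, 2, 11, 6, 8, 12]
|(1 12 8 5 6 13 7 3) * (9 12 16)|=10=|(1 16 9 12 8 5 6 13 7 3)|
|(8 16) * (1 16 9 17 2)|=|(1 16 8 9 17 2)|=6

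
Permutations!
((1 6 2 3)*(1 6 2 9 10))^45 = (1 6)(2 9)(3 10)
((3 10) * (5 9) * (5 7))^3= (3 10)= ((3 10)(5 9 7))^3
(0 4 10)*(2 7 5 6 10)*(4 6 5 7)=(0 6 10)(2 4)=[6, 1, 4, 3, 2, 5, 10, 7, 8, 9, 0]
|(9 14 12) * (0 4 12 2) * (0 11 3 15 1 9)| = 21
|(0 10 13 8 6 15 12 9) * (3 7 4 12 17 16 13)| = 42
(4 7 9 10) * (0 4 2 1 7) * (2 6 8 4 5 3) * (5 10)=(0 10 6 8 4)(1 7 9 5 3 2)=[10, 7, 1, 2, 0, 3, 8, 9, 4, 5, 6]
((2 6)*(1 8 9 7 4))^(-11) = (1 4 7 9 8)(2 6)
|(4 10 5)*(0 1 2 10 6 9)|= 8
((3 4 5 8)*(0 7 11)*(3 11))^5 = (0 8 4 7 11 5 3)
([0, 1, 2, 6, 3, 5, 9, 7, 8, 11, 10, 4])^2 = (3 9 4 6 11)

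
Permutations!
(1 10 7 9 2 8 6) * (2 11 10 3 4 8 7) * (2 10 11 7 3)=(11)(1 2 3 4 8 6)(7 9)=[0, 2, 3, 4, 8, 5, 1, 9, 6, 7, 10, 11]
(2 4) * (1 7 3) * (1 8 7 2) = (1 2 4)(3 8 7) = [0, 2, 4, 8, 1, 5, 6, 3, 7]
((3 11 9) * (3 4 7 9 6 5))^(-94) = (3 6)(4 9 7)(5 11)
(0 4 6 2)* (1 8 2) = [4, 8, 0, 3, 6, 5, 1, 7, 2] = (0 4 6 1 8 2)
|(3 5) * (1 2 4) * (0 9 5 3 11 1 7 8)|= |(0 9 5 11 1 2 4 7 8)|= 9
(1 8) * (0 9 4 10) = [9, 8, 2, 3, 10, 5, 6, 7, 1, 4, 0] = (0 9 4 10)(1 8)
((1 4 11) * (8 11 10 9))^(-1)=((1 4 10 9 8 11))^(-1)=(1 11 8 9 10 4)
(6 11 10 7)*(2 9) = [0, 1, 9, 3, 4, 5, 11, 6, 8, 2, 7, 10] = (2 9)(6 11 10 7)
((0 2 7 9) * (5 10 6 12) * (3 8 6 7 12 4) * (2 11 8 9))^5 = (12)(0 3 6 11 9 4 8)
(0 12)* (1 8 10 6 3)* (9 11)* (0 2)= (0 12 2)(1 8 10 6 3)(9 11)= [12, 8, 0, 1, 4, 5, 3, 7, 10, 11, 6, 9, 2]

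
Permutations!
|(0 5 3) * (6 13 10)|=|(0 5 3)(6 13 10)|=3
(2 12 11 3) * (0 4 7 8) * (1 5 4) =(0 1 5 4 7 8)(2 12 11 3) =[1, 5, 12, 2, 7, 4, 6, 8, 0, 9, 10, 3, 11]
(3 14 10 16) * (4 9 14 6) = (3 6 4 9 14 10 16) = [0, 1, 2, 6, 9, 5, 4, 7, 8, 14, 16, 11, 12, 13, 10, 15, 3]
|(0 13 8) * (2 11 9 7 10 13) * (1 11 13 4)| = |(0 2 13 8)(1 11 9 7 10 4)| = 12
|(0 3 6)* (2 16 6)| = |(0 3 2 16 6)| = 5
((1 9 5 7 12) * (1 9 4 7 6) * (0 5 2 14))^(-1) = ((0 5 6 1 4 7 12 9 2 14))^(-1) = (0 14 2 9 12 7 4 1 6 5)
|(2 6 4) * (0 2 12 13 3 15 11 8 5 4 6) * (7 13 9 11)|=|(0 2)(3 15 7 13)(4 12 9 11 8 5)|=12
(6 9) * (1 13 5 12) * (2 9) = (1 13 5 12)(2 9 6) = [0, 13, 9, 3, 4, 12, 2, 7, 8, 6, 10, 11, 1, 5]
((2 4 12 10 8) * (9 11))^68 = (2 10 4 8 12)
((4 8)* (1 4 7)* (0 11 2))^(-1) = (0 2 11)(1 7 8 4)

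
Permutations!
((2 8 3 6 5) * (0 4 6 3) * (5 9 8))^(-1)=(0 8 9 6 4)(2 5)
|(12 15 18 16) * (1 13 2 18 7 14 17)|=|(1 13 2 18 16 12 15 7 14 17)|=10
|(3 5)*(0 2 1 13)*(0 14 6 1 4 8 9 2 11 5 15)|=20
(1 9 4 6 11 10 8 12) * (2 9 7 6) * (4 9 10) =[0, 7, 10, 3, 2, 5, 11, 6, 12, 9, 8, 4, 1] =(1 7 6 11 4 2 10 8 12)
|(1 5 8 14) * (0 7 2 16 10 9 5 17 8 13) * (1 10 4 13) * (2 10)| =|(0 7 10 9 5 1 17 8 14 2 16 4 13)| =13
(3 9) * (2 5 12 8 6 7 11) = (2 5 12 8 6 7 11)(3 9) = [0, 1, 5, 9, 4, 12, 7, 11, 6, 3, 10, 2, 8]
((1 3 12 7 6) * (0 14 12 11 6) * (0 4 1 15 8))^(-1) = ((0 14 12 7 4 1 3 11 6 15 8))^(-1) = (0 8 15 6 11 3 1 4 7 12 14)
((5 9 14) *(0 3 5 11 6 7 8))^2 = (0 5 14 6 8 3 9 11 7)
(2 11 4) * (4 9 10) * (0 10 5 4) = [10, 1, 11, 3, 2, 4, 6, 7, 8, 5, 0, 9] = (0 10)(2 11 9 5 4)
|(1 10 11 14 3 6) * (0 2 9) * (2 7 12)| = 30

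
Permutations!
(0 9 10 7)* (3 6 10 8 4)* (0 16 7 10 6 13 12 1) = (0 9 8 4 3 13 12 1)(7 16) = [9, 0, 2, 13, 3, 5, 6, 16, 4, 8, 10, 11, 1, 12, 14, 15, 7]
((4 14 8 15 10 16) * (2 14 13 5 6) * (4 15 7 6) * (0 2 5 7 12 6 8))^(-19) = (0 14 2)(4 7 12 5 13 8 6)(10 15 16)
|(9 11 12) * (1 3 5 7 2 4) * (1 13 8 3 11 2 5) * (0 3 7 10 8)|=36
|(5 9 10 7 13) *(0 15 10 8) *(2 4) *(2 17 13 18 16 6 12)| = |(0 15 10 7 18 16 6 12 2 4 17 13 5 9 8)| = 15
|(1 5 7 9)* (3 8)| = 4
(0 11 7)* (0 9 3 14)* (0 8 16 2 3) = (0 11 7 9)(2 3 14 8 16) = [11, 1, 3, 14, 4, 5, 6, 9, 16, 0, 10, 7, 12, 13, 8, 15, 2]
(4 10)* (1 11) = (1 11)(4 10) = [0, 11, 2, 3, 10, 5, 6, 7, 8, 9, 4, 1]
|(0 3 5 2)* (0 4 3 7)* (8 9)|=4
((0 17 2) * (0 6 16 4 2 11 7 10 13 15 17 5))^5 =(0 5)(2 6 16 4)(7 11 17 15 13 10)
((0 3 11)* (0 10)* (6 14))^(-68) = (14) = ((0 3 11 10)(6 14))^(-68)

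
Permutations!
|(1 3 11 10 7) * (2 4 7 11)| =10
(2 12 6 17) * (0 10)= (0 10)(2 12 6 17)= [10, 1, 12, 3, 4, 5, 17, 7, 8, 9, 0, 11, 6, 13, 14, 15, 16, 2]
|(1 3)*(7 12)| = 2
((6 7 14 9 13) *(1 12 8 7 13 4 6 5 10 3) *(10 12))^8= (1 3 10)(4 9 14 7 8 12 5 13 6)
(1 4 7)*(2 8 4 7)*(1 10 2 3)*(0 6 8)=(0 6 8 4 3 1 7 10 2)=[6, 7, 0, 1, 3, 5, 8, 10, 4, 9, 2]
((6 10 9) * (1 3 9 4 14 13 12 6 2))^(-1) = ((1 3 9 2)(4 14 13 12 6 10))^(-1) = (1 2 9 3)(4 10 6 12 13 14)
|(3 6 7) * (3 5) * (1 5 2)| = 6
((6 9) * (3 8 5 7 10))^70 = (10)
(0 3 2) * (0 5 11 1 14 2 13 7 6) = (0 3 13 7 6)(1 14 2 5 11) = [3, 14, 5, 13, 4, 11, 0, 6, 8, 9, 10, 1, 12, 7, 2]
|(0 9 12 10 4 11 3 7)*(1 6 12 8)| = 11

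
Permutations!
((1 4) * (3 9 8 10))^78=(3 8)(9 10)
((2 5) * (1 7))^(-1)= ((1 7)(2 5))^(-1)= (1 7)(2 5)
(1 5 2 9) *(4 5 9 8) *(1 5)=[0, 9, 8, 3, 1, 2, 6, 7, 4, 5]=(1 9 5 2 8 4)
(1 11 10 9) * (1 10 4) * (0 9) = (0 9 10)(1 11 4) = [9, 11, 2, 3, 1, 5, 6, 7, 8, 10, 0, 4]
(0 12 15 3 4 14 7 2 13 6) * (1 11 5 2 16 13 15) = (0 12 1 11 5 2 15 3 4 14 7 16 13 6) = [12, 11, 15, 4, 14, 2, 0, 16, 8, 9, 10, 5, 1, 6, 7, 3, 13]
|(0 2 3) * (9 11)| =|(0 2 3)(9 11)| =6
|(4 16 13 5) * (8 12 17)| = 12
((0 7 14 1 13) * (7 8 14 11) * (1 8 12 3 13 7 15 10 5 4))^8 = ((0 12 3 13)(1 7 11 15 10 5 4)(8 14))^8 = (1 7 11 15 10 5 4)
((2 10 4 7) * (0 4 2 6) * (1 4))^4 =((0 1 4 7 6)(2 10))^4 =(10)(0 6 7 4 1)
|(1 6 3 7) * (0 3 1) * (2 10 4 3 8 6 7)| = 20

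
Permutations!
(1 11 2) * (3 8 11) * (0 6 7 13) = (0 6 7 13)(1 3 8 11 2) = [6, 3, 1, 8, 4, 5, 7, 13, 11, 9, 10, 2, 12, 0]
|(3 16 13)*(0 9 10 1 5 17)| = 6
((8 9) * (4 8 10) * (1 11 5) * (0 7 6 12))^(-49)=(0 12 6 7)(1 5 11)(4 10 9 8)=((0 7 6 12)(1 11 5)(4 8 9 10))^(-49)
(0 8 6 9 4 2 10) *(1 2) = (0 8 6 9 4 1 2 10) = [8, 2, 10, 3, 1, 5, 9, 7, 6, 4, 0]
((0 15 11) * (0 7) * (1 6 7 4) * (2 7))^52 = (0 1)(2 11)(4 7)(6 15)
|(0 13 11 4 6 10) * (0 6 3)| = |(0 13 11 4 3)(6 10)| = 10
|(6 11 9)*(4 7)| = 6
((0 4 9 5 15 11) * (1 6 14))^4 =(0 15 9)(1 6 14)(4 11 5)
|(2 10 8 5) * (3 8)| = |(2 10 3 8 5)| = 5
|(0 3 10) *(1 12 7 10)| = 6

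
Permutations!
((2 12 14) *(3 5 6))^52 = (2 12 14)(3 5 6)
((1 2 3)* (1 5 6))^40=((1 2 3 5 6))^40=(6)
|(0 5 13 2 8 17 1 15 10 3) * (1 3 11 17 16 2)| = |(0 5 13 1 15 10 11 17 3)(2 8 16)| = 9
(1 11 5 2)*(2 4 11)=(1 2)(4 11 5)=[0, 2, 1, 3, 11, 4, 6, 7, 8, 9, 10, 5]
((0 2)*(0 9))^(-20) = (0 2 9)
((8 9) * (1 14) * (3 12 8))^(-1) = (1 14)(3 9 8 12)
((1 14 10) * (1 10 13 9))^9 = ((1 14 13 9))^9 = (1 14 13 9)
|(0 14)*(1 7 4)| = |(0 14)(1 7 4)| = 6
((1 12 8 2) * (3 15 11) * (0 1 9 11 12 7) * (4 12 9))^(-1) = (0 7 1)(2 8 12 4)(3 11 9 15)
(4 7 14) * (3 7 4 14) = (14)(3 7) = [0, 1, 2, 7, 4, 5, 6, 3, 8, 9, 10, 11, 12, 13, 14]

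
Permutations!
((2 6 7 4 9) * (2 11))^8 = (2 7 9)(4 11 6)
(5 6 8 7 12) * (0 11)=[11, 1, 2, 3, 4, 6, 8, 12, 7, 9, 10, 0, 5]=(0 11)(5 6 8 7 12)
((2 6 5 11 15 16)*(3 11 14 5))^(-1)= (2 16 15 11 3 6)(5 14)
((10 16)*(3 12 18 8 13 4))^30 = ((3 12 18 8 13 4)(10 16))^30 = (18)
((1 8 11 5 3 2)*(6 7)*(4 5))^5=((1 8 11 4 5 3 2)(6 7))^5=(1 3 4 8 2 5 11)(6 7)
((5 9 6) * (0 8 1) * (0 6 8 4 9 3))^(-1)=(0 3 5 6 1 8 9 4)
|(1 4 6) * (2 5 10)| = 3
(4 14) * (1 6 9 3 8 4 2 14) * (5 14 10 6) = (1 5 14 2 10 6 9 3 8 4) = [0, 5, 10, 8, 1, 14, 9, 7, 4, 3, 6, 11, 12, 13, 2]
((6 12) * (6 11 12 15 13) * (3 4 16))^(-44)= (3 4 16)(6 15 13)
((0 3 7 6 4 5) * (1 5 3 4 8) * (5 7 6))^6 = (0 7 8 3)(1 6 4 5)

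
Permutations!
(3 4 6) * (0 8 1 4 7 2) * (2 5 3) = (0 8 1 4 6 2)(3 7 5) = [8, 4, 0, 7, 6, 3, 2, 5, 1]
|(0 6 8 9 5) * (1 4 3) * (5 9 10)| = |(0 6 8 10 5)(1 4 3)| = 15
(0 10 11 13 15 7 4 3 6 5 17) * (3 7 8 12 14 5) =[10, 1, 2, 6, 7, 17, 3, 4, 12, 9, 11, 13, 14, 15, 5, 8, 16, 0] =(0 10 11 13 15 8 12 14 5 17)(3 6)(4 7)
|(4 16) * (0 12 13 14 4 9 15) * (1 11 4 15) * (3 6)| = |(0 12 13 14 15)(1 11 4 16 9)(3 6)| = 10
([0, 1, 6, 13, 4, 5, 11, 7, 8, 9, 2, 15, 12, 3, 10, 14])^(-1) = (2 10 14 15 11 6)(3 13)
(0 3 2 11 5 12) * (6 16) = (0 3 2 11 5 12)(6 16) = [3, 1, 11, 2, 4, 12, 16, 7, 8, 9, 10, 5, 0, 13, 14, 15, 6]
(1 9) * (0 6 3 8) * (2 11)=(0 6 3 8)(1 9)(2 11)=[6, 9, 11, 8, 4, 5, 3, 7, 0, 1, 10, 2]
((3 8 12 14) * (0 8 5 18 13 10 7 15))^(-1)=(0 15 7 10 13 18 5 3 14 12 8)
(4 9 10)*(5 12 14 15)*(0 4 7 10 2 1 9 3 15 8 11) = [4, 9, 1, 15, 3, 12, 6, 10, 11, 2, 7, 0, 14, 13, 8, 5] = (0 4 3 15 5 12 14 8 11)(1 9 2)(7 10)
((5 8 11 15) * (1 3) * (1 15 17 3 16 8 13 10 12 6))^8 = (1 13 17)(3 16 10)(5 11 6)(8 12 15)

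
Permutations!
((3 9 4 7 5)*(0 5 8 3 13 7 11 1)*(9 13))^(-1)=((0 5 9 4 11 1)(3 13 7 8))^(-1)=(0 1 11 4 9 5)(3 8 7 13)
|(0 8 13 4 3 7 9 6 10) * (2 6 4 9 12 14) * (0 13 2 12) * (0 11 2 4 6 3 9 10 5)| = 12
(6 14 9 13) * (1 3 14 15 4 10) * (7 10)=(1 3 14 9 13 6 15 4 7 10)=[0, 3, 2, 14, 7, 5, 15, 10, 8, 13, 1, 11, 12, 6, 9, 4]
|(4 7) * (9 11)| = 2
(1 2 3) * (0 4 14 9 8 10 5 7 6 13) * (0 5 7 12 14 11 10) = (0 4 11 10 7 6 13 5 12 14 9 8)(1 2 3) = [4, 2, 3, 1, 11, 12, 13, 6, 0, 8, 7, 10, 14, 5, 9]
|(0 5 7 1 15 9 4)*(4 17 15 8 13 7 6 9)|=|(0 5 6 9 17 15 4)(1 8 13 7)|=28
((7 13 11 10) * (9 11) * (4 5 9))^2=(4 9 10 13 5 11 7)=((4 5 9 11 10 7 13))^2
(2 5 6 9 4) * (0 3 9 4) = [3, 1, 5, 9, 2, 6, 4, 7, 8, 0] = (0 3 9)(2 5 6 4)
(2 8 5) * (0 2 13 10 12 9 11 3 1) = (0 2 8 5 13 10 12 9 11 3 1) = [2, 0, 8, 1, 4, 13, 6, 7, 5, 11, 12, 3, 9, 10]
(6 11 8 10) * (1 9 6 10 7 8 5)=(1 9 6 11 5)(7 8)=[0, 9, 2, 3, 4, 1, 11, 8, 7, 6, 10, 5]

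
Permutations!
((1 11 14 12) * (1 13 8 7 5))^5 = (1 8 14 5 13 11 7 12)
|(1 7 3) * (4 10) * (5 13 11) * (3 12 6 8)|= 6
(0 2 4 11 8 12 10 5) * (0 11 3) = (0 2 4 3)(5 11 8 12 10) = [2, 1, 4, 0, 3, 11, 6, 7, 12, 9, 5, 8, 10]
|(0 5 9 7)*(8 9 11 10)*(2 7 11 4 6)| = 12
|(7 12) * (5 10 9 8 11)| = 10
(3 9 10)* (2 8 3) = (2 8 3 9 10) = [0, 1, 8, 9, 4, 5, 6, 7, 3, 10, 2]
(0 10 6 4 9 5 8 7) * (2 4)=(0 10 6 2 4 9 5 8 7)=[10, 1, 4, 3, 9, 8, 2, 0, 7, 5, 6]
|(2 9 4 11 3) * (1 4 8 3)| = |(1 4 11)(2 9 8 3)| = 12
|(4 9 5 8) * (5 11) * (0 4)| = 6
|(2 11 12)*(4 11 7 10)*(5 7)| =|(2 5 7 10 4 11 12)| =7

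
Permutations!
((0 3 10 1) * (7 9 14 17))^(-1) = (0 1 10 3)(7 17 14 9)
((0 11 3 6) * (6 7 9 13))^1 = ((0 11 3 7 9 13 6))^1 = (0 11 3 7 9 13 6)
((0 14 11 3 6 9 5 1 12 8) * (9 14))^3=(0 1)(3 11 14 6)(5 8)(9 12)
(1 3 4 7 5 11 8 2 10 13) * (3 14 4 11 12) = (1 14 4 7 5 12 3 11 8 2 10 13) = [0, 14, 10, 11, 7, 12, 6, 5, 2, 9, 13, 8, 3, 1, 4]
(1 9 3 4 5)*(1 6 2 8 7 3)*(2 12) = (1 9)(2 8 7 3 4 5 6 12) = [0, 9, 8, 4, 5, 6, 12, 3, 7, 1, 10, 11, 2]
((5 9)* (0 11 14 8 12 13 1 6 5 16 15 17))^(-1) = (0 17 15 16 9 5 6 1 13 12 8 14 11)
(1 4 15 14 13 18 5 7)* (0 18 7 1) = [18, 4, 2, 3, 15, 1, 6, 0, 8, 9, 10, 11, 12, 7, 13, 14, 16, 17, 5] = (0 18 5 1 4 15 14 13 7)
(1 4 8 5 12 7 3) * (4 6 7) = [0, 6, 2, 1, 8, 12, 7, 3, 5, 9, 10, 11, 4] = (1 6 7 3)(4 8 5 12)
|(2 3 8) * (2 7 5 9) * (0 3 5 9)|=|(0 3 8 7 9 2 5)|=7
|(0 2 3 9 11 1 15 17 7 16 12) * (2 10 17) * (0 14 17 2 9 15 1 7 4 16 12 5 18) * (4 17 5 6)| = 12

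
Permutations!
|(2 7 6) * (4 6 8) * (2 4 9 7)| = 6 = |(4 6)(7 8 9)|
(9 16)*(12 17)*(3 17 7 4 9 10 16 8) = (3 17 12 7 4 9 8)(10 16) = [0, 1, 2, 17, 9, 5, 6, 4, 3, 8, 16, 11, 7, 13, 14, 15, 10, 12]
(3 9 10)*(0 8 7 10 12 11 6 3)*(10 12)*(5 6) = (0 8 7 12 11 5 6 3 9 10) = [8, 1, 2, 9, 4, 6, 3, 12, 7, 10, 0, 5, 11]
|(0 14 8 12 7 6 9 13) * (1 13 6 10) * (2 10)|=18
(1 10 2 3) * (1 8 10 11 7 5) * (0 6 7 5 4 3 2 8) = (0 6 7 4 3)(1 11 5)(8 10) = [6, 11, 2, 0, 3, 1, 7, 4, 10, 9, 8, 5]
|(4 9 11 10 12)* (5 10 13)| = |(4 9 11 13 5 10 12)| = 7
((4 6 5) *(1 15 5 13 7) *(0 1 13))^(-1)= ((0 1 15 5 4 6)(7 13))^(-1)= (0 6 4 5 15 1)(7 13)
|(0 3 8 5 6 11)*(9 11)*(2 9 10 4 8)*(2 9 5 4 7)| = 20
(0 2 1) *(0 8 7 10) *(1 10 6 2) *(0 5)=(0 1 8 7 6 2 10 5)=[1, 8, 10, 3, 4, 0, 2, 6, 7, 9, 5]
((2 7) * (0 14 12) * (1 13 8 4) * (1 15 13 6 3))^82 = (0 14 12)(1 6 3)(4 13)(8 15)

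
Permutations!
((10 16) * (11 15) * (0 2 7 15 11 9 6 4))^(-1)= ((0 2 7 15 9 6 4)(10 16))^(-1)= (0 4 6 9 15 7 2)(10 16)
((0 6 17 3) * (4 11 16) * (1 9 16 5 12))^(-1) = ((0 6 17 3)(1 9 16 4 11 5 12))^(-1) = (0 3 17 6)(1 12 5 11 4 16 9)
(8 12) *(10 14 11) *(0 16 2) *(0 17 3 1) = [16, 0, 17, 1, 4, 5, 6, 7, 12, 9, 14, 10, 8, 13, 11, 15, 2, 3] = (0 16 2 17 3 1)(8 12)(10 14 11)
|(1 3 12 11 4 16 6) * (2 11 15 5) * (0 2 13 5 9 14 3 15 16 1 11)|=|(0 2)(1 15 9 14 3 12 16 6 11 4)(5 13)|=10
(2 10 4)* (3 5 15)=(2 10 4)(3 5 15)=[0, 1, 10, 5, 2, 15, 6, 7, 8, 9, 4, 11, 12, 13, 14, 3]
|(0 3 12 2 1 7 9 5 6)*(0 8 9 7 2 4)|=4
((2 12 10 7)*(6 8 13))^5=((2 12 10 7)(6 8 13))^5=(2 12 10 7)(6 13 8)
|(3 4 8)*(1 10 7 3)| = 6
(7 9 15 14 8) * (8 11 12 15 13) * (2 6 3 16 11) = (2 6 3 16 11 12 15 14)(7 9 13 8) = [0, 1, 6, 16, 4, 5, 3, 9, 7, 13, 10, 12, 15, 8, 2, 14, 11]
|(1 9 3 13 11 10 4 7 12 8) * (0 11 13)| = |(13)(0 11 10 4 7 12 8 1 9 3)| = 10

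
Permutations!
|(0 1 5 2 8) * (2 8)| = 4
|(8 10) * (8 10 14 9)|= |(8 14 9)|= 3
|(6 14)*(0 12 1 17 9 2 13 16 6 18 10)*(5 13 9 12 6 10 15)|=|(0 6 14 18 15 5 13 16 10)(1 17 12)(2 9)|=18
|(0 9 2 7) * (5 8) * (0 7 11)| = 4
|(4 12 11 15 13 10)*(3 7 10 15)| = 6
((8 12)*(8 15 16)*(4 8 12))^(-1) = (4 8)(12 16 15)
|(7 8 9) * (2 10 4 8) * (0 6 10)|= 8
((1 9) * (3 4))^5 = ((1 9)(3 4))^5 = (1 9)(3 4)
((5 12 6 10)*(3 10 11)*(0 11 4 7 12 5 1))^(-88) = ((0 11 3 10 1)(4 7 12 6))^(-88) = (12)(0 3 1 11 10)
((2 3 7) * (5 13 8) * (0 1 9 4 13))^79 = (0 9 13 5 1 4 8)(2 3 7)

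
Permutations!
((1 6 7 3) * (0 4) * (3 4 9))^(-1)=(0 4 7 6 1 3 9)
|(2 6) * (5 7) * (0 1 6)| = 4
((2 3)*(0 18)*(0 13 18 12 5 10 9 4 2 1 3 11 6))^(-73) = ((0 12 5 10 9 4 2 11 6)(1 3)(13 18))^(-73) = (0 6 11 2 4 9 10 5 12)(1 3)(13 18)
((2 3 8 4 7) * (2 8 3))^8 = (4 8 7)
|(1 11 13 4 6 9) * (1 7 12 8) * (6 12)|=6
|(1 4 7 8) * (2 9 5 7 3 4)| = 6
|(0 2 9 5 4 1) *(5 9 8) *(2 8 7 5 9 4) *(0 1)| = 12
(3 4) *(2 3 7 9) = (2 3 4 7 9) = [0, 1, 3, 4, 7, 5, 6, 9, 8, 2]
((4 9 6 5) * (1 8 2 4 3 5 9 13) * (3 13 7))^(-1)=(1 13 5 3 7 4 2 8)(6 9)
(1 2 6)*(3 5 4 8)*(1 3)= [0, 2, 6, 5, 8, 4, 3, 7, 1]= (1 2 6 3 5 4 8)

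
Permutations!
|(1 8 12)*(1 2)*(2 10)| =5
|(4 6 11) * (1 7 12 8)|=12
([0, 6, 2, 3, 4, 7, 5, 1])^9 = [0, 6, 2, 3, 4, 7, 5, 1]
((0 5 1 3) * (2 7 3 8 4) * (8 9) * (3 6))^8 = (0 6 2 8 1)(3 7 4 9 5)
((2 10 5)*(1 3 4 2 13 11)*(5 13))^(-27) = ((1 3 4 2 10 13 11))^(-27) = (1 3 4 2 10 13 11)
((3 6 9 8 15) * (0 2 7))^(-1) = (0 7 2)(3 15 8 9 6)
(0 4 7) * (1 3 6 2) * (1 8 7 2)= (0 4 2 8 7)(1 3 6)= [4, 3, 8, 6, 2, 5, 1, 0, 7]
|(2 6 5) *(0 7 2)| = |(0 7 2 6 5)| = 5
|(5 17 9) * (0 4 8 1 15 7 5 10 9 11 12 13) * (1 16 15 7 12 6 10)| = |(0 4 8 16 15 12 13)(1 7 5 17 11 6 10 9)| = 56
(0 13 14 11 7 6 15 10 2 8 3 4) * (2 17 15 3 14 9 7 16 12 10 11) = [13, 1, 8, 4, 0, 5, 3, 6, 14, 7, 17, 16, 10, 9, 2, 11, 12, 15] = (0 13 9 7 6 3 4)(2 8 14)(10 17 15 11 16 12)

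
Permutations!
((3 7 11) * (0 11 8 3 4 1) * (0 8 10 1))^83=(0 4 11)(1 7 8 10 3)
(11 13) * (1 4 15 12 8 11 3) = (1 4 15 12 8 11 13 3) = [0, 4, 2, 1, 15, 5, 6, 7, 11, 9, 10, 13, 8, 3, 14, 12]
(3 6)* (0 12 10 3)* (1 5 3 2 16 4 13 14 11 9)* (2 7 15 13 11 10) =[12, 5, 16, 6, 11, 3, 0, 15, 8, 1, 7, 9, 2, 14, 10, 13, 4] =(0 12 2 16 4 11 9 1 5 3 6)(7 15 13 14 10)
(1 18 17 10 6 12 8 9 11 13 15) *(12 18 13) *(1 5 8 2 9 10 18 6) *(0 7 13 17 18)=(18)(0 7 13 15 5 8 10 1 17)(2 9 11 12)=[7, 17, 9, 3, 4, 8, 6, 13, 10, 11, 1, 12, 2, 15, 14, 5, 16, 0, 18]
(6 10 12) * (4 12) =[0, 1, 2, 3, 12, 5, 10, 7, 8, 9, 4, 11, 6] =(4 12 6 10)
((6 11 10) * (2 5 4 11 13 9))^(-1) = (2 9 13 6 10 11 4 5)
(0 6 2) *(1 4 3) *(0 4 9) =[6, 9, 4, 1, 3, 5, 2, 7, 8, 0] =(0 6 2 4 3 1 9)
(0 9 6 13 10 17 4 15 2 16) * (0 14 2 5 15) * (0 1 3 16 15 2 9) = (1 3 16 14 9 6 13 10 17 4)(2 15 5) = [0, 3, 15, 16, 1, 2, 13, 7, 8, 6, 17, 11, 12, 10, 9, 5, 14, 4]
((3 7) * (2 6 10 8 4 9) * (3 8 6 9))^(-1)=(2 9)(3 4 8 7)(6 10)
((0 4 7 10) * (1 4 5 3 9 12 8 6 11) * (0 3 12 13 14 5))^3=(1 10 13 12 11 7 9 5 6 4 3 14 8)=((1 4 7 10 3 9 13 14 5 12 8 6 11))^3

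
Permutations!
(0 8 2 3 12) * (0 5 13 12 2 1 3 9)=(0 8 1 3 2 9)(5 13 12)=[8, 3, 9, 2, 4, 13, 6, 7, 1, 0, 10, 11, 5, 12]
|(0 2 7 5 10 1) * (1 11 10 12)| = |(0 2 7 5 12 1)(10 11)| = 6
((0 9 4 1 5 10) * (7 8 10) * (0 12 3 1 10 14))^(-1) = ((0 9 4 10 12 3 1 5 7 8 14))^(-1) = (0 14 8 7 5 1 3 12 10 4 9)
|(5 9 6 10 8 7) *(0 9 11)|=8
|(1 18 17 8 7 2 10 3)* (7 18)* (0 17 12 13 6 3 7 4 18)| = 21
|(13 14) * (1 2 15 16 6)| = 10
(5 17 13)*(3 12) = (3 12)(5 17 13) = [0, 1, 2, 12, 4, 17, 6, 7, 8, 9, 10, 11, 3, 5, 14, 15, 16, 13]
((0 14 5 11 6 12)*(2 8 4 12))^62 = ((0 14 5 11 6 2 8 4 12))^62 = (0 12 4 8 2 6 11 5 14)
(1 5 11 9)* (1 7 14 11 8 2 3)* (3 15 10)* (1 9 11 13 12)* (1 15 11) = [0, 5, 11, 9, 4, 8, 6, 14, 2, 7, 3, 1, 15, 12, 13, 10] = (1 5 8 2 11)(3 9 7 14 13 12 15 10)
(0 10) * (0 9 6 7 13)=(0 10 9 6 7 13)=[10, 1, 2, 3, 4, 5, 7, 13, 8, 6, 9, 11, 12, 0]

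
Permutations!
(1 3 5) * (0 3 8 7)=(0 3 5 1 8 7)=[3, 8, 2, 5, 4, 1, 6, 0, 7]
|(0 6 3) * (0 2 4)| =|(0 6 3 2 4)| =5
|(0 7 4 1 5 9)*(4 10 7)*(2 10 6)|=20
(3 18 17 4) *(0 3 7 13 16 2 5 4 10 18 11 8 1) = (0 3 11 8 1)(2 5 4 7 13 16)(10 18 17) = [3, 0, 5, 11, 7, 4, 6, 13, 1, 9, 18, 8, 12, 16, 14, 15, 2, 10, 17]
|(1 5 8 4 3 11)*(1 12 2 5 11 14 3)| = 14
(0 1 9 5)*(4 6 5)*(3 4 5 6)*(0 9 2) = (0 1 2)(3 4)(5 9) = [1, 2, 0, 4, 3, 9, 6, 7, 8, 5]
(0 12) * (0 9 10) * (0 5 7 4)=(0 12 9 10 5 7 4)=[12, 1, 2, 3, 0, 7, 6, 4, 8, 10, 5, 11, 9]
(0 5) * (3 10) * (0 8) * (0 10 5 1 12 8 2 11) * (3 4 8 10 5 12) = [1, 3, 11, 12, 8, 2, 6, 7, 5, 9, 4, 0, 10] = (0 1 3 12 10 4 8 5 2 11)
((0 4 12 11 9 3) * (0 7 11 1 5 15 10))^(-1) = ((0 4 12 1 5 15 10)(3 7 11 9))^(-1) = (0 10 15 5 1 12 4)(3 9 11 7)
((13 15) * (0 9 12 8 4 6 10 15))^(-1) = ((0 9 12 8 4 6 10 15 13))^(-1) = (0 13 15 10 6 4 8 12 9)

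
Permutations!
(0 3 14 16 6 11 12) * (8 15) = (0 3 14 16 6 11 12)(8 15) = [3, 1, 2, 14, 4, 5, 11, 7, 15, 9, 10, 12, 0, 13, 16, 8, 6]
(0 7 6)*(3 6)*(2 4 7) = (0 2 4 7 3 6) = [2, 1, 4, 6, 7, 5, 0, 3]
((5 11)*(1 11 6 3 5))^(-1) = (1 11)(3 6 5)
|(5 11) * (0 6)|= |(0 6)(5 11)|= 2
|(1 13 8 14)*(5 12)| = |(1 13 8 14)(5 12)| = 4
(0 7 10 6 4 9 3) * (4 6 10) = (10)(0 7 4 9 3) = [7, 1, 2, 0, 9, 5, 6, 4, 8, 3, 10]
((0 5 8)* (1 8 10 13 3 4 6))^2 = ((0 5 10 13 3 4 6 1 8))^2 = (0 10 3 6 8 5 13 4 1)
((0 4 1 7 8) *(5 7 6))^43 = ((0 4 1 6 5 7 8))^43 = (0 4 1 6 5 7 8)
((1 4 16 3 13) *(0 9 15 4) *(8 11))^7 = ((0 9 15 4 16 3 13 1)(8 11))^7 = (0 1 13 3 16 4 15 9)(8 11)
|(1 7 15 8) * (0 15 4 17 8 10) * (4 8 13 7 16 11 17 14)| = 42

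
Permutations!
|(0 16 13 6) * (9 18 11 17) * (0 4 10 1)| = 28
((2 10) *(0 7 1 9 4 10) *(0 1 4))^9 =((0 7 4 10 2 1 9))^9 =(0 4 2 9 7 10 1)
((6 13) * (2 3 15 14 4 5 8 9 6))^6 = (2 8 15 6 4)(3 9 14 13 5) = ((2 3 15 14 4 5 8 9 6 13))^6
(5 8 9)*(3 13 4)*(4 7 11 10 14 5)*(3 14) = [0, 1, 2, 13, 14, 8, 6, 11, 9, 4, 3, 10, 12, 7, 5] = (3 13 7 11 10)(4 14 5 8 9)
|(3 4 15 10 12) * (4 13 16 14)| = |(3 13 16 14 4 15 10 12)| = 8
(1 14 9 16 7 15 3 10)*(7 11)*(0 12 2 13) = [12, 14, 13, 10, 4, 5, 6, 15, 8, 16, 1, 7, 2, 0, 9, 3, 11] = (0 12 2 13)(1 14 9 16 11 7 15 3 10)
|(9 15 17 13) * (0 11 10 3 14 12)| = |(0 11 10 3 14 12)(9 15 17 13)| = 12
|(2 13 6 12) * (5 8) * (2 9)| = 10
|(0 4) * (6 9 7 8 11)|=|(0 4)(6 9 7 8 11)|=10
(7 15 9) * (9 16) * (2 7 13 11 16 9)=(2 7 15 9 13 11 16)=[0, 1, 7, 3, 4, 5, 6, 15, 8, 13, 10, 16, 12, 11, 14, 9, 2]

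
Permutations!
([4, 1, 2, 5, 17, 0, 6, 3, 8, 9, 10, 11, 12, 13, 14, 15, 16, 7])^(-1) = (0 5 3 7 17 4)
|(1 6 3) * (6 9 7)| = 5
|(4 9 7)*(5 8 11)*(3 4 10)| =|(3 4 9 7 10)(5 8 11)| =15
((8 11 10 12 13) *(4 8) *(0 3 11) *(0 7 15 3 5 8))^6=(0 11 5 10 8 12 7 13 15 4 3)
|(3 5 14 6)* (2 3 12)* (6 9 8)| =|(2 3 5 14 9 8 6 12)| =8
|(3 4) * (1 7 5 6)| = 4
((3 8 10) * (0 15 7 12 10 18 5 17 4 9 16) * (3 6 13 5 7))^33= ((0 15 3 8 18 7 12 10 6 13 5 17 4 9 16))^33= (0 8 12 13 4)(3 7 6 17 16)(5 9 15 18 10)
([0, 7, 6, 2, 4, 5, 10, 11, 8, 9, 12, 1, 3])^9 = (2 3 12 10 6)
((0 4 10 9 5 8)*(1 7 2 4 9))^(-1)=(0 8 5 9)(1 10 4 2 7)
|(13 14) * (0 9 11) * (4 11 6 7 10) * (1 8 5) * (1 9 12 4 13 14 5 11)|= 6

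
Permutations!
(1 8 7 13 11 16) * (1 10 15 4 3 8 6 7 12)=[0, 6, 2, 8, 3, 5, 7, 13, 12, 9, 15, 16, 1, 11, 14, 4, 10]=(1 6 7 13 11 16 10 15 4 3 8 12)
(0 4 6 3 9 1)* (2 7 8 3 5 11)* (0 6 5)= (0 4 5 11 2 7 8 3 9 1 6)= [4, 6, 7, 9, 5, 11, 0, 8, 3, 1, 10, 2]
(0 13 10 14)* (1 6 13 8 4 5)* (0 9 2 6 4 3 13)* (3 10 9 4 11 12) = (0 8 10 14 4 5 1 11 12 3 13 9 2 6) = [8, 11, 6, 13, 5, 1, 0, 7, 10, 2, 14, 12, 3, 9, 4]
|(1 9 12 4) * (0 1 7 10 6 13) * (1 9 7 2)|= 10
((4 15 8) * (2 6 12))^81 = ((2 6 12)(4 15 8))^81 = (15)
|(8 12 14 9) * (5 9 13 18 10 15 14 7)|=5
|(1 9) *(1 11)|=|(1 9 11)|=3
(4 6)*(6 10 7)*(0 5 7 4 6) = (0 5 7)(4 10) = [5, 1, 2, 3, 10, 7, 6, 0, 8, 9, 4]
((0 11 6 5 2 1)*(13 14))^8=(14)(0 6 2)(1 11 5)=((0 11 6 5 2 1)(13 14))^8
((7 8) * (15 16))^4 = (16)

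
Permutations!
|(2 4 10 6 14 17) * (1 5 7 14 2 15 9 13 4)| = 12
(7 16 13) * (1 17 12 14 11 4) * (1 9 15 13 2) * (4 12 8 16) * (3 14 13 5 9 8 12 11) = (1 17 12 13 7 4 8 16 2)(3 14)(5 9 15) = [0, 17, 1, 14, 8, 9, 6, 4, 16, 15, 10, 11, 13, 7, 3, 5, 2, 12]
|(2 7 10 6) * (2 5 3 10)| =4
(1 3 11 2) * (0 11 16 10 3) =[11, 0, 1, 16, 4, 5, 6, 7, 8, 9, 3, 2, 12, 13, 14, 15, 10] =(0 11 2 1)(3 16 10)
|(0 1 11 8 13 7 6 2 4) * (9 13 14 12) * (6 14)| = 35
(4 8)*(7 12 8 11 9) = [0, 1, 2, 3, 11, 5, 6, 12, 4, 7, 10, 9, 8] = (4 11 9 7 12 8)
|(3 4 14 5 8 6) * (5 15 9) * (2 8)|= |(2 8 6 3 4 14 15 9 5)|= 9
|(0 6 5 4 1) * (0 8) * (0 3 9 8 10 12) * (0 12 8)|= |(12)(0 6 5 4 1 10 8 3 9)|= 9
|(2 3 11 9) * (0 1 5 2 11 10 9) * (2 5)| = 7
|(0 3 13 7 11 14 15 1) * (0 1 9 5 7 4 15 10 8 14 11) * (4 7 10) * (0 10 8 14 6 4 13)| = 12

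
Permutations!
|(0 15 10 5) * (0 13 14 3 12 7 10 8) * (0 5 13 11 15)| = |(3 12 7 10 13 14)(5 11 15 8)| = 12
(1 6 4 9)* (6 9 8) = [0, 9, 2, 3, 8, 5, 4, 7, 6, 1] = (1 9)(4 8 6)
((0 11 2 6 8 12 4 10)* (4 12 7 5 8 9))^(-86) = ((12)(0 11 2 6 9 4 10)(5 8 7))^(-86) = (12)(0 4 6 11 10 9 2)(5 8 7)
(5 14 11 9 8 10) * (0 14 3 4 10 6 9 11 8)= (0 14 8 6 9)(3 4 10 5)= [14, 1, 2, 4, 10, 3, 9, 7, 6, 0, 5, 11, 12, 13, 8]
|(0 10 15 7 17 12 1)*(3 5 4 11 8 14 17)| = |(0 10 15 7 3 5 4 11 8 14 17 12 1)| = 13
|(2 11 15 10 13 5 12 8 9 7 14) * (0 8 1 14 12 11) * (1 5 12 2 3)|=|(0 8 9 7 2)(1 14 3)(5 11 15 10 13 12)|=30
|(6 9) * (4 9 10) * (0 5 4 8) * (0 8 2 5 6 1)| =8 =|(0 6 10 2 5 4 9 1)|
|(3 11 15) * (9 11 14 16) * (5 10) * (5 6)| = 6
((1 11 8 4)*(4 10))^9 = ((1 11 8 10 4))^9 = (1 4 10 8 11)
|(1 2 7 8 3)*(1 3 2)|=3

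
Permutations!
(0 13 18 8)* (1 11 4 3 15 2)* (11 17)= [13, 17, 1, 15, 3, 5, 6, 7, 0, 9, 10, 4, 12, 18, 14, 2, 16, 11, 8]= (0 13 18 8)(1 17 11 4 3 15 2)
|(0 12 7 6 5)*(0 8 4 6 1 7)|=|(0 12)(1 7)(4 6 5 8)|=4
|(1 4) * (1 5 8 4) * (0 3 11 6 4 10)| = |(0 3 11 6 4 5 8 10)| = 8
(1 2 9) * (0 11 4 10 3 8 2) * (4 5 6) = (0 11 5 6 4 10 3 8 2 9 1) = [11, 0, 9, 8, 10, 6, 4, 7, 2, 1, 3, 5]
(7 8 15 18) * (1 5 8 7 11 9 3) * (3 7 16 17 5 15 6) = [0, 15, 2, 1, 4, 8, 3, 16, 6, 7, 10, 9, 12, 13, 14, 18, 17, 5, 11] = (1 15 18 11 9 7 16 17 5 8 6 3)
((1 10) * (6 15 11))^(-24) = (15)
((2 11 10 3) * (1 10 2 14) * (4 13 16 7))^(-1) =(1 14 3 10)(2 11)(4 7 16 13)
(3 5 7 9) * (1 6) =[0, 6, 2, 5, 4, 7, 1, 9, 8, 3] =(1 6)(3 5 7 9)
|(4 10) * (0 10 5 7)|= 5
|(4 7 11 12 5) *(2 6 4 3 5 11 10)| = |(2 6 4 7 10)(3 5)(11 12)| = 10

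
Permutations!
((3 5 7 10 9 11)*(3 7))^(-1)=((3 5)(7 10 9 11))^(-1)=(3 5)(7 11 9 10)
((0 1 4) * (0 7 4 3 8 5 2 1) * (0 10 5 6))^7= (0 6 8 3 1 2 5 10)(4 7)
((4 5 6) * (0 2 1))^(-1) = ((0 2 1)(4 5 6))^(-1) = (0 1 2)(4 6 5)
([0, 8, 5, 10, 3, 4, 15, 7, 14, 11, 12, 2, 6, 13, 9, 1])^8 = [0, 3, 1, 9, 14, 8, 5, 7, 10, 6, 11, 15, 2, 13, 12, 4]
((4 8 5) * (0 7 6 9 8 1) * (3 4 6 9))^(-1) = (0 1 4 3 6 5 8 9 7)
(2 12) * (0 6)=[6, 1, 12, 3, 4, 5, 0, 7, 8, 9, 10, 11, 2]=(0 6)(2 12)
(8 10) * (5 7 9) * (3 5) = (3 5 7 9)(8 10) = [0, 1, 2, 5, 4, 7, 6, 9, 10, 3, 8]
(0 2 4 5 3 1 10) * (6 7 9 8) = (0 2 4 5 3 1 10)(6 7 9 8) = [2, 10, 4, 1, 5, 3, 7, 9, 6, 8, 0]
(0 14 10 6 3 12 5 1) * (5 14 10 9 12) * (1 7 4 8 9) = [10, 0, 2, 5, 8, 7, 3, 4, 9, 12, 6, 11, 14, 13, 1] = (0 10 6 3 5 7 4 8 9 12 14 1)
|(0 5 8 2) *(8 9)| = 5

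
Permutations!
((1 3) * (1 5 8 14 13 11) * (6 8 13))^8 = (1 13 3 11 5)(6 14 8)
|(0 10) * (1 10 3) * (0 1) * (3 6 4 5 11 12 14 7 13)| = |(0 6 4 5 11 12 14 7 13 3)(1 10)| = 10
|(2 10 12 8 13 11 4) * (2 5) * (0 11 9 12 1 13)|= 11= |(0 11 4 5 2 10 1 13 9 12 8)|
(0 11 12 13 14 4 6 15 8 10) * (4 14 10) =(0 11 12 13 10)(4 6 15 8) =[11, 1, 2, 3, 6, 5, 15, 7, 4, 9, 0, 12, 13, 10, 14, 8]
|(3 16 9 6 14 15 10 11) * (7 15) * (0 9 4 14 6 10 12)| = |(0 9 10 11 3 16 4 14 7 15 12)| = 11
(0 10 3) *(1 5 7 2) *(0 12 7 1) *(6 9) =(0 10 3 12 7 2)(1 5)(6 9) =[10, 5, 0, 12, 4, 1, 9, 2, 8, 6, 3, 11, 7]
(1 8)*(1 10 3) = (1 8 10 3) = [0, 8, 2, 1, 4, 5, 6, 7, 10, 9, 3]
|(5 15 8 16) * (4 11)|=4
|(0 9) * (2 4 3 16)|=|(0 9)(2 4 3 16)|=4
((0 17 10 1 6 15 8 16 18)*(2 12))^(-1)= (0 18 16 8 15 6 1 10 17)(2 12)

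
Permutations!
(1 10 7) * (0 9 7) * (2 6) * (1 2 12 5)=(0 9 7 2 6 12 5 1 10)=[9, 10, 6, 3, 4, 1, 12, 2, 8, 7, 0, 11, 5]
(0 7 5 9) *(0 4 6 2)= (0 7 5 9 4 6 2)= [7, 1, 0, 3, 6, 9, 2, 5, 8, 4]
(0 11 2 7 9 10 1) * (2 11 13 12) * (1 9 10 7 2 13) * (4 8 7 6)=(0 1)(4 8 7 10 9 6)(12 13)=[1, 0, 2, 3, 8, 5, 4, 10, 7, 6, 9, 11, 13, 12]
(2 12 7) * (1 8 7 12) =[0, 8, 1, 3, 4, 5, 6, 2, 7, 9, 10, 11, 12] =(12)(1 8 7 2)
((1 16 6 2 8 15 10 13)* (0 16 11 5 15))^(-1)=((0 16 6 2 8)(1 11 5 15 10 13))^(-1)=(0 8 2 6 16)(1 13 10 15 5 11)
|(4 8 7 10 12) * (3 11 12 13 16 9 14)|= 11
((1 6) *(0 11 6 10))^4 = (0 10 1 6 11)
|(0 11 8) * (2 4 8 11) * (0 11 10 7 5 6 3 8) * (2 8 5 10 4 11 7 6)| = |(0 8 7 10 6 3 5 2 11 4)| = 10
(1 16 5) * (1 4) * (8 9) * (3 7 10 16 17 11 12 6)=(1 17 11 12 6 3 7 10 16 5 4)(8 9)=[0, 17, 2, 7, 1, 4, 3, 10, 9, 8, 16, 12, 6, 13, 14, 15, 5, 11]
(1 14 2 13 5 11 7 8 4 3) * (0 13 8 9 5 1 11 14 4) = (0 13 1 4 3 11 7 9 5 14 2 8) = [13, 4, 8, 11, 3, 14, 6, 9, 0, 5, 10, 7, 12, 1, 2]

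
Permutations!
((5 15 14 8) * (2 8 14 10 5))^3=((2 8)(5 15 10))^3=(15)(2 8)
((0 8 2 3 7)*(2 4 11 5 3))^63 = (11)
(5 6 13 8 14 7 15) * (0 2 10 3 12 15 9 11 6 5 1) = (0 2 10 3 12 15 1)(6 13 8 14 7 9 11) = [2, 0, 10, 12, 4, 5, 13, 9, 14, 11, 3, 6, 15, 8, 7, 1]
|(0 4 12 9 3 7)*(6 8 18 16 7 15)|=11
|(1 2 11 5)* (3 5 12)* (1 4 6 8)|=|(1 2 11 12 3 5 4 6 8)|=9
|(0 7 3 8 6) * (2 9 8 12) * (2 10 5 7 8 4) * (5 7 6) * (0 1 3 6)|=6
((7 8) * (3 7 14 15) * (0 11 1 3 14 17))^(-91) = ((0 11 1 3 7 8 17)(14 15))^(-91) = (17)(14 15)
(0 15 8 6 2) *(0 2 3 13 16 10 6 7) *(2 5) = [15, 1, 5, 13, 4, 2, 3, 0, 7, 9, 6, 11, 12, 16, 14, 8, 10] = (0 15 8 7)(2 5)(3 13 16 10 6)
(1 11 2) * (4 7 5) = (1 11 2)(4 7 5) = [0, 11, 1, 3, 7, 4, 6, 5, 8, 9, 10, 2]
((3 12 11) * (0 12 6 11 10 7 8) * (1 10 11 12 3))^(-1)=(0 8 7 10 1 11 12 6 3)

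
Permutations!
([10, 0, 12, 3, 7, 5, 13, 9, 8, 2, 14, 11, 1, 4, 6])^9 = [12, 2, 7, 3, 6, 5, 10, 13, 8, 4, 1, 11, 9, 14, 0]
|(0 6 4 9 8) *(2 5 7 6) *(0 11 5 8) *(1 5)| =10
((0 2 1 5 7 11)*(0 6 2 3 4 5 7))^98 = ((0 3 4 5)(1 7 11 6 2))^98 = (0 4)(1 6 7 2 11)(3 5)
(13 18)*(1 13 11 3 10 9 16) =(1 13 18 11 3 10 9 16) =[0, 13, 2, 10, 4, 5, 6, 7, 8, 16, 9, 3, 12, 18, 14, 15, 1, 17, 11]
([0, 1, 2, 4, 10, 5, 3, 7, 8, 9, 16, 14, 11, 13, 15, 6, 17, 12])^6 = (3 11 10 15 17)(4 14 16 6 12)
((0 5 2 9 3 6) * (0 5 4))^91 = (0 4)(2 9 3 6 5)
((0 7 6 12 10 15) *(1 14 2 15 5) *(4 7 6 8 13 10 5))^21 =(0 14 12 15 1 6 2 5)(4 7 8 13 10)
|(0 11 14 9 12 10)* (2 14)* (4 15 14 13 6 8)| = |(0 11 2 13 6 8 4 15 14 9 12 10)| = 12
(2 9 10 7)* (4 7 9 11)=(2 11 4 7)(9 10)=[0, 1, 11, 3, 7, 5, 6, 2, 8, 10, 9, 4]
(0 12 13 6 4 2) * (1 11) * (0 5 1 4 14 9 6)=[12, 11, 5, 3, 2, 1, 14, 7, 8, 6, 10, 4, 13, 0, 9]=(0 12 13)(1 11 4 2 5)(6 14 9)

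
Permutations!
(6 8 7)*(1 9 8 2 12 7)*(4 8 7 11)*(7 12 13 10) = (1 9 12 11 4 8)(2 13 10 7 6) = [0, 9, 13, 3, 8, 5, 2, 6, 1, 12, 7, 4, 11, 10]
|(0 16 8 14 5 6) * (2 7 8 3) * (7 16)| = 6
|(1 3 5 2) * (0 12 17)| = 12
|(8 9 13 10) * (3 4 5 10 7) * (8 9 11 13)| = |(3 4 5 10 9 8 11 13 7)| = 9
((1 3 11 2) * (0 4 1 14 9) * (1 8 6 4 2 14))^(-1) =(0 9 14 11 3 1 2)(4 6 8)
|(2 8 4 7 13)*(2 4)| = 6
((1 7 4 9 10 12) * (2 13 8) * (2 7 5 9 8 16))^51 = (16)(1 5 9 10 12)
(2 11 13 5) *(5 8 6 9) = (2 11 13 8 6 9 5) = [0, 1, 11, 3, 4, 2, 9, 7, 6, 5, 10, 13, 12, 8]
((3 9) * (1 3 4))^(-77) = (1 4 9 3)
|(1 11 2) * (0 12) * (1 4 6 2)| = |(0 12)(1 11)(2 4 6)| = 6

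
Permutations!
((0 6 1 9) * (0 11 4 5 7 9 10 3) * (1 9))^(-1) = ((0 6 9 11 4 5 7 1 10 3))^(-1) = (0 3 10 1 7 5 4 11 9 6)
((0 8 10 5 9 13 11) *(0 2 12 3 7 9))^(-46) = (0 10)(2 7 11 3 13 12 9)(5 8)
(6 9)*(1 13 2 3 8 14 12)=(1 13 2 3 8 14 12)(6 9)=[0, 13, 3, 8, 4, 5, 9, 7, 14, 6, 10, 11, 1, 2, 12]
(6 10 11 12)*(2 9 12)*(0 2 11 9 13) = (0 2 13)(6 10 9 12) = [2, 1, 13, 3, 4, 5, 10, 7, 8, 12, 9, 11, 6, 0]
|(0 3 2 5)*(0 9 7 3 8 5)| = 7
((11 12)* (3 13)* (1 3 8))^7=(1 8 13 3)(11 12)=((1 3 13 8)(11 12))^7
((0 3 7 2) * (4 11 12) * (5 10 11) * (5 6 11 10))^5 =(0 3 7 2)(4 6 11 12)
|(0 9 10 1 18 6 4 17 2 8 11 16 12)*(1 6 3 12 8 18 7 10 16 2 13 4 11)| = 39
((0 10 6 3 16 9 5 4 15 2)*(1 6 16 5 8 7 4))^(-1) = (0 2 15 4 7 8 9 16 10)(1 5 3 6)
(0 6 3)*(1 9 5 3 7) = [6, 9, 2, 0, 4, 3, 7, 1, 8, 5] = (0 6 7 1 9 5 3)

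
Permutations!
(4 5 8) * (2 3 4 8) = (8)(2 3 4 5) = [0, 1, 3, 4, 5, 2, 6, 7, 8]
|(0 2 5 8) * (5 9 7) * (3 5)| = 7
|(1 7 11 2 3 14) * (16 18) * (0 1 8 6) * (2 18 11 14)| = 6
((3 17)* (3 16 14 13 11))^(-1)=(3 11 13 14 16 17)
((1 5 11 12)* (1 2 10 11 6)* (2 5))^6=(1 6 5 12 11 10 2)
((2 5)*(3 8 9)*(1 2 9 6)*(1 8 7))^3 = ((1 2 5 9 3 7)(6 8))^3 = (1 9)(2 3)(5 7)(6 8)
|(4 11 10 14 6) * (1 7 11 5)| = |(1 7 11 10 14 6 4 5)| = 8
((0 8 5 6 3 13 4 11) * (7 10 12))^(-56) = (13)(7 10 12)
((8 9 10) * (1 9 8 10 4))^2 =(10)(1 4 9)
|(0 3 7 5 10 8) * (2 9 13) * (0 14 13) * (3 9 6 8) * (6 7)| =18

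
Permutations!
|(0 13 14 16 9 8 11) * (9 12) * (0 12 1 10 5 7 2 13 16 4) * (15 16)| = 44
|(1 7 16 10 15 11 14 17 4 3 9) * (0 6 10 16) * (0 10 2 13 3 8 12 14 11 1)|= 60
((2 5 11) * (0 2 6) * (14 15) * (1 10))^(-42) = (15)(0 11 2 6 5)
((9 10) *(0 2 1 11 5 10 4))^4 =((0 2 1 11 5 10 9 4))^4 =(0 5)(1 9)(2 10)(4 11)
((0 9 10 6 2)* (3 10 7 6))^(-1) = (0 2 6 7 9)(3 10)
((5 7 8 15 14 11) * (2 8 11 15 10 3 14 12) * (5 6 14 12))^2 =((2 8 10 3 12)(5 7 11 6 14 15))^2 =(2 10 12 8 3)(5 11 14)(6 15 7)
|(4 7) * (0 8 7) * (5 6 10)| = 12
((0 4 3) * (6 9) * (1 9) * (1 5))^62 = ((0 4 3)(1 9 6 5))^62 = (0 3 4)(1 6)(5 9)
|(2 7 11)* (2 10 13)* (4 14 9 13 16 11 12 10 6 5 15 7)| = 40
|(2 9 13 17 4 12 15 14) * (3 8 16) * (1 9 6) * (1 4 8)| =|(1 9 13 17 8 16 3)(2 6 4 12 15 14)| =42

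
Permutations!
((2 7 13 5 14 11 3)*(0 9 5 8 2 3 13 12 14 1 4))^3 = ((0 9 5 1 4)(2 7 12 14 11 13 8))^3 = (0 1 9 4 5)(2 14 8 12 13 7 11)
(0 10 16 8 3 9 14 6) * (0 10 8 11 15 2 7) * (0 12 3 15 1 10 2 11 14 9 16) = [8, 10, 7, 16, 4, 5, 2, 12, 15, 9, 0, 1, 3, 13, 6, 11, 14] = (0 8 15 11 1 10)(2 7 12 3 16 14 6)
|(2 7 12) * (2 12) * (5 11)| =2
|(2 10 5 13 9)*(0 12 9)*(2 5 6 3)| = 20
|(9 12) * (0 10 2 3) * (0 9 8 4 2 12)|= 8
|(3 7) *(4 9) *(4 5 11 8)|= 10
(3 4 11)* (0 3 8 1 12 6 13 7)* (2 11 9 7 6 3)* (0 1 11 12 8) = (0 2 12 3 4 9 7 1 8 11)(6 13) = [2, 8, 12, 4, 9, 5, 13, 1, 11, 7, 10, 0, 3, 6]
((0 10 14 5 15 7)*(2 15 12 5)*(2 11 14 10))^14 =((0 2 15 7)(5 12)(11 14))^14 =(0 15)(2 7)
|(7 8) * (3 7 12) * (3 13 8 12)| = |(3 7 12 13 8)| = 5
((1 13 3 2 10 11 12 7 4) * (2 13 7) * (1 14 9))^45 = (14)(2 10 11 12)(3 13)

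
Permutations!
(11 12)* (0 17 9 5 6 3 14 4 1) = (0 17 9 5 6 3 14 4 1)(11 12) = [17, 0, 2, 14, 1, 6, 3, 7, 8, 5, 10, 12, 11, 13, 4, 15, 16, 9]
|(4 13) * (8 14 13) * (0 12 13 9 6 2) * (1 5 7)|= 9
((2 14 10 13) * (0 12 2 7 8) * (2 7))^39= (0 8 7 12)(2 13 10 14)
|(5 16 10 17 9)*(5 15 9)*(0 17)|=|(0 17 5 16 10)(9 15)|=10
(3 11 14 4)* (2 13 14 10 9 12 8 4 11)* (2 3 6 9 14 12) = [0, 1, 13, 3, 6, 5, 9, 7, 4, 2, 14, 10, 8, 12, 11] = (2 13 12 8 4 6 9)(10 14 11)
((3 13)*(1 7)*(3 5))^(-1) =(1 7)(3 5 13) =((1 7)(3 13 5))^(-1)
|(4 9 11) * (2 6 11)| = |(2 6 11 4 9)| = 5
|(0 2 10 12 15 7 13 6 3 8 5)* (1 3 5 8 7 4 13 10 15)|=35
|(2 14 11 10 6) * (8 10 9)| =|(2 14 11 9 8 10 6)| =7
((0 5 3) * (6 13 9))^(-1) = ((0 5 3)(6 13 9))^(-1) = (0 3 5)(6 9 13)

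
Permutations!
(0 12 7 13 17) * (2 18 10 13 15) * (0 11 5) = (0 12 7 15 2 18 10 13 17 11 5) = [12, 1, 18, 3, 4, 0, 6, 15, 8, 9, 13, 5, 7, 17, 14, 2, 16, 11, 10]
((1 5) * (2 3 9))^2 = (2 9 3)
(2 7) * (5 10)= (2 7)(5 10)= [0, 1, 7, 3, 4, 10, 6, 2, 8, 9, 5]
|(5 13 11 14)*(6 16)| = 4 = |(5 13 11 14)(6 16)|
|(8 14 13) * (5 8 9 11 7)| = 7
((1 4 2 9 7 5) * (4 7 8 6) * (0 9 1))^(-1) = ((0 9 8 6 4 2 1 7 5))^(-1) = (0 5 7 1 2 4 6 8 9)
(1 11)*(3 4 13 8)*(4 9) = (1 11)(3 9 4 13 8) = [0, 11, 2, 9, 13, 5, 6, 7, 3, 4, 10, 1, 12, 8]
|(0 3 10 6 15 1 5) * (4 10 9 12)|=10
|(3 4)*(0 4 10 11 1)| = 6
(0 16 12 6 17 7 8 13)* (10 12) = (0 16 10 12 6 17 7 8 13) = [16, 1, 2, 3, 4, 5, 17, 8, 13, 9, 12, 11, 6, 0, 14, 15, 10, 7]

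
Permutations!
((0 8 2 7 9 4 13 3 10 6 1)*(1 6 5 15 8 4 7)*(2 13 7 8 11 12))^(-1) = (0 1 2 12 11 15 5 10 3 13 8 9 7 4)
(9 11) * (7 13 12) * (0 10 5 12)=(0 10 5 12 7 13)(9 11)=[10, 1, 2, 3, 4, 12, 6, 13, 8, 11, 5, 9, 7, 0]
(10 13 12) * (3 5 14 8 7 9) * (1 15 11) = (1 15 11)(3 5 14 8 7 9)(10 13 12) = [0, 15, 2, 5, 4, 14, 6, 9, 7, 3, 13, 1, 10, 12, 8, 11]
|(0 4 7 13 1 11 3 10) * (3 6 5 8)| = 11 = |(0 4 7 13 1 11 6 5 8 3 10)|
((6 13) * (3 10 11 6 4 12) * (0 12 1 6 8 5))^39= (0 11 12 8 3 5 10)(1 4 13 6)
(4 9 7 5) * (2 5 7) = (2 5 4 9) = [0, 1, 5, 3, 9, 4, 6, 7, 8, 2]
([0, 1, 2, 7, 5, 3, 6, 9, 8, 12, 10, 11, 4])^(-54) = [0, 1, 2, 3, 4, 5, 6, 7, 8, 9, 10, 11, 12]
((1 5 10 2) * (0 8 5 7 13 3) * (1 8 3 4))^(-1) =(0 3)(1 4 13 7)(2 10 5 8)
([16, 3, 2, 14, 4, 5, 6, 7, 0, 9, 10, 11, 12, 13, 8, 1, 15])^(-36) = (0 8 14 3 1 15 16)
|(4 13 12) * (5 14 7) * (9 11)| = |(4 13 12)(5 14 7)(9 11)| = 6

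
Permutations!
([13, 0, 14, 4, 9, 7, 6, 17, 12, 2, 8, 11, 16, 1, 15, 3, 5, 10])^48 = [0, 1, 2, 3, 4, 16, 6, 5, 10, 9, 17, 11, 8, 13, 14, 15, 12, 7]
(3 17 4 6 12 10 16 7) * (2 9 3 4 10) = (2 9 3 17 10 16 7 4 6 12) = [0, 1, 9, 17, 6, 5, 12, 4, 8, 3, 16, 11, 2, 13, 14, 15, 7, 10]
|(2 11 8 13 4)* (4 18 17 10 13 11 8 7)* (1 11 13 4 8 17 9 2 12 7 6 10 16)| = 14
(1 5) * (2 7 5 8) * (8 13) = (1 13 8 2 7 5) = [0, 13, 7, 3, 4, 1, 6, 5, 2, 9, 10, 11, 12, 8]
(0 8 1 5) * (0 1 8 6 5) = (8)(0 6 5 1) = [6, 0, 2, 3, 4, 1, 5, 7, 8]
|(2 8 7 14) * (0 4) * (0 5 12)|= |(0 4 5 12)(2 8 7 14)|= 4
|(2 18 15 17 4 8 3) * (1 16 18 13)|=10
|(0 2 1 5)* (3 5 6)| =|(0 2 1 6 3 5)| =6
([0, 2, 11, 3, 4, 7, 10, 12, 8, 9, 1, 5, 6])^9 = [0, 2, 11, 3, 4, 7, 10, 12, 8, 9, 1, 5, 6]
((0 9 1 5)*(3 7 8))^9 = ((0 9 1 5)(3 7 8))^9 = (0 9 1 5)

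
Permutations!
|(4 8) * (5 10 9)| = 6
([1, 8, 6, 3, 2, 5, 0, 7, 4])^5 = [6, 0, 4, 3, 8, 5, 2, 7, 1]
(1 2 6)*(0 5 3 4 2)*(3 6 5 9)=(0 9 3 4 2 5 6 1)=[9, 0, 5, 4, 2, 6, 1, 7, 8, 3]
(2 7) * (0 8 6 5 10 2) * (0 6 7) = [8, 1, 0, 3, 4, 10, 5, 6, 7, 9, 2] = (0 8 7 6 5 10 2)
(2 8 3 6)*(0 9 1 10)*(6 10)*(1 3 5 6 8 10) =(0 9 3 1 8 5 6 2 10) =[9, 8, 10, 1, 4, 6, 2, 7, 5, 3, 0]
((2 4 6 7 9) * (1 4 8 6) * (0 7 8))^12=(9)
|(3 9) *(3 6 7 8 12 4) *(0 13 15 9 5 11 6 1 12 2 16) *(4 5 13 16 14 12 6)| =14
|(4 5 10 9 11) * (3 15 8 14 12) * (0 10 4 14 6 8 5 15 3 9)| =12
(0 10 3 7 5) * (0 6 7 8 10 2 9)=[2, 1, 9, 8, 4, 6, 7, 5, 10, 0, 3]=(0 2 9)(3 8 10)(5 6 7)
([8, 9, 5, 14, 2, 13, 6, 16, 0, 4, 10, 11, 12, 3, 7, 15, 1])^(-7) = (0 8)(1 2 3 16 4 13 7 9 5 14)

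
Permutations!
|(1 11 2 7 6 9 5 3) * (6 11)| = |(1 6 9 5 3)(2 7 11)| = 15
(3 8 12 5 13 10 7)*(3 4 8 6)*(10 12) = [0, 1, 2, 6, 8, 13, 3, 4, 10, 9, 7, 11, 5, 12] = (3 6)(4 8 10 7)(5 13 12)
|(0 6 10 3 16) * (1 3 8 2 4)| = 9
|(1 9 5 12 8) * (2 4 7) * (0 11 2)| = 5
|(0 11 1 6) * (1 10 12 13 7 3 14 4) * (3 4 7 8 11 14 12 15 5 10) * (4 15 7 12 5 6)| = |(0 14 12 13 8 11 3 5 10 7 15 6)(1 4)| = 12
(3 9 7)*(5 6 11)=[0, 1, 2, 9, 4, 6, 11, 3, 8, 7, 10, 5]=(3 9 7)(5 6 11)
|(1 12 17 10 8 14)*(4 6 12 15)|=|(1 15 4 6 12 17 10 8 14)|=9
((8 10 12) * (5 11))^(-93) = (12)(5 11)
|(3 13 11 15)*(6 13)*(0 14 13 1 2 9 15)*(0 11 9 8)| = 10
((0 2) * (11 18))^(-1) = (0 2)(11 18)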